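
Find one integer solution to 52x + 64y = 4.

Step 1: Check solvability.
gcd(52, 64) = 4
Since 4 divides 4, solutions exist.

Step 2: Apply extended Euclidean algorithm to find gcd.
We find integers such that 52*x0 + 64*y0 = 4

Step 3: Scale the particular solution.
Multiply by 4/4 = 1:
x = 5, y = -4

Step 4: Verify.
52*(5) + 64*(-4) = 4 = 4 ✓

x = 5, y = -4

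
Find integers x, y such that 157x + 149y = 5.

Step 1: Check solvability.
gcd(157, 149) = 1
Since 1 divides 5, solutions exist.

Step 2: Apply extended Euclidean algorithm to find gcd.
We find integers such that 157*x0 + 149*y0 = 1

Step 3: Scale the particular solution.
Multiply by 5/1 = 5:
x = 280, y = -295

Step 4: Verify.
157*(280) + 149*(-295) = 5 = 5 ✓

x = 280, y = -295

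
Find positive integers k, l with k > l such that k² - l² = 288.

Factor: k² - l² = (k+l)(k-l) = 288.
We need two factors of 288 with the same parity.
Use k+l = 144 and k-l = 2 (product 144·2 = 288).
Adding: 2k = 146, so k = 73.
Subtracting: 2l = 142, so l = 71.
Check: 73² - 71² = 5329 - 5041 = 288 ✓

k = 73, l = 71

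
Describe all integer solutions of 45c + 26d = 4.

Step 1: Compute gcd(45, 26) = 1.
Since 1 divides 4, solutions exist.

Step 2: Find a particular solution using extended Euclidean algorithm.
We get c₀ = 44, d₀ = -76.
Check: 45*44 + 26*-76 = 4 = 4 ✓

Step 3: Write the general solution.
c = 44 + (26/1)t = 44 + 26t
d = -76 - (45/1)t = -76 - 45t
for any integer t.

c = 44 + 26t, d = -76 - 45t for integer t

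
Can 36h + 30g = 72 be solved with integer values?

Step 1: Compute gcd(36, 30).
gcd(36, 30) = 6

Step 2: Check divisibility.
Does 6 divide 72? 72 = 6 x 12, so yes.

By the theorem on linear Diophantine equations, 36h + 30g = 72 has integer solutions if and only if gcd(36, 30) divides 72. Since 6 | 72, solutions exist.

Yes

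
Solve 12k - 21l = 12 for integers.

Step 1: Check solvability.
gcd(12, 21) = 3
Since 3 divides 12, solutions exist.

Step 2: Apply extended Euclidean algorithm to find gcd.
We find integers such that 12*x0 + 21*y0 = 3

Step 3: Scale the particular solution.
Multiply by 12/3 = 4:
k = 8, l = 4

Step 4: Verify.
12*(8) - 21*(4) = 12 = 12 ✓

k = 8, l = 4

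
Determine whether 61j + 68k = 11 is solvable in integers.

Step 1: Compute gcd(61, 68).
gcd(61, 68) = 1

Step 2: Check divisibility.
Does 1 divide 11? 11 = 1 x 11, so yes.

By the theorem on linear Diophantine equations, 61j + 68k = 11 has integer solutions if and only if gcd(61, 68) divides 11. Since 1 | 11, solutions exist.

Yes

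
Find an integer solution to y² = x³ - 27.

Try small integer x values and check whether x³ - 27 is a perfect square.
x = 3: x³ - 27 = 3³ - 27 = 27 - 27 = 0
Is 0 a perfect square? 0² = 0 ✓
So (x, y) = (3, 0) is a solution.

x = 3, y = 0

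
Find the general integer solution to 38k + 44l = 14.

Step 1: Compute gcd(38, 44) = 2.
Since 2 divides 14, solutions exist.

Step 2: Find a particular solution using extended Euclidean algorithm.
We get k₀ = 49, l₀ = -42.
Check: 38*49 + 44*-42 = 14 = 14 ✓

Step 3: Write the general solution.
k = 49 + (44/2)t = 49 + 22t
l = -42 - (38/2)t = -42 - 19t
for any integer t.

k = 49 + 22t, l = -42 - 19t for integer t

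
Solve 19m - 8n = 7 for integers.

Step 1: Check solvability.
gcd(19, 8) = 1
Since 1 divides 7, solutions exist.

Step 2: Apply extended Euclidean algorithm to find gcd.
We find integers such that 19*x0 + 8*y0 = 1

Step 3: Scale the particular solution.
Multiply by 7/1 = 7:
m = 21, n = 49

Step 4: Verify.
19*(21) - 8*(49) = 7 = 7 ✓

m = 21, n = 49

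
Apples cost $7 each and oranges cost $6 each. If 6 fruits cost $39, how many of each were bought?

Let a = apples, o = oranges.
a + o = 6
7a + 6o = 39
Substitute o = 6 - a:
7a + 6(6 - a) = 39
(7 - 6)a = 39 - 36
1a = 3
a = 3, o = 6 - 3 = 3

Apples: 3, Oranges: 3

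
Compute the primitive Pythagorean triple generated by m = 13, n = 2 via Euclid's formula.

a = m² - n² = 13² - 2² = 169 - 4 = 165
b = 2mn = 2·13·2 = 52
c = m² + n² = 169 + 4 = 173
Verify: 165² + 52² = 27225 + 2704 = 29929 = 173² ✓

(165, 52, 173)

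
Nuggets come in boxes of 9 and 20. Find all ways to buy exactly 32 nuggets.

We need non-negative integers (x, y) with 9x + 20y = 32.
For each x in 0..3, check if 32 - 9x is a non-negative multiple of 20.
No x yields an integer y ≥ 0.

No solution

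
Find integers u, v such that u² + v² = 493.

We need to find integers u, v > 0 such that u² + v² = 493.
Trying u = 3: v² = 493 - 3² = 493 - 9 = 484
v = 22
Check: 3² + 22² = 9 + 484 = 493 ✓

493 = 3² + 22²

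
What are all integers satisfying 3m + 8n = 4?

Step 1: Compute gcd(3, 8) = 1.
Since 1 divides 4, solutions exist.

Step 2: Find a particular solution using extended Euclidean algorithm.
We get m₀ = 12, n₀ = -4.
Check: 3*12 + 8*-4 = 4 = 4 ✓

Step 3: Write the general solution.
m = 12 + (8/1)t = 12 + 8t
n = -4 - (3/1)t = -4 - 3t
for any integer t.

m = 12 + 8t, n = -4 - 3t for integer t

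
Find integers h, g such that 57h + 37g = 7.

Step 1: Check solvability.
gcd(57, 37) = 1
Since 1 divides 7, solutions exist.

Step 2: Apply extended Euclidean algorithm to find gcd.
We find integers such that 57*x0 + 37*y0 = 1

Step 3: Scale the particular solution.
Multiply by 7/1 = 7:
h = 91, g = -140

Step 4: Verify.
57*(91) + 37*(-140) = 7 = 7 ✓

h = 91, g = -140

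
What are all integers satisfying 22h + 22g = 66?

Step 1: Compute gcd(22, 22) = 22.
Since 22 divides 66, solutions exist.

Step 2: Find a particular solution using extended Euclidean algorithm.
We get h₀ = 0, g₀ = 3.
Check: 22*0 + 22*3 = 66 = 66 ✓

Step 3: Write the general solution.
h = 0 + (22/22)t = 0 + 1t
g = 3 - (22/22)t = 3 - 1t
for any integer t.

h = 0 + 1t, g = 3 - 1t for integer t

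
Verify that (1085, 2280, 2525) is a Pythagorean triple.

Compute a² + b² = 1085² + 2280² = 1177225 + 5198400 = 6375625
Compute c² = 2525² = 6375625
Since 6375625 = 6375625, confirmed.

Yes, it is a Pythagorean triple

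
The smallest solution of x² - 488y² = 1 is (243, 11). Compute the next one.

Solutions to x² - Dy² = 1 are generated by powers of (x₀ + y₀√D).
The next solution satisfies x₁ + y₁√488 = (x₀ + y₀√488)², giving:
x₁ = x₀² + 488y₀² = 243² + 488·11² = 59049 + 59048 = 118097
y₁ = 2x₀y₀ = 2·243·11 = 5346

Verify: 118097² - 488·5346² = 13946901409 - 13946901408 = 1 ✓

x = 118097, y = 5346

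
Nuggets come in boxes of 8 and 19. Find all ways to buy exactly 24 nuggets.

We need non-negative integers (x, y) with 8x + 19y = 24.
For each x in 0..3, check if 24 - 8x is a non-negative multiple of 19.
x = 3: 19y = 0, y = 0 ✓

(3 boxes of 8, 0 boxes of 19)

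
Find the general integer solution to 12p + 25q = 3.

Step 1: Compute gcd(12, 25) = 1.
Since 1 divides 3, solutions exist.

Step 2: Find a particular solution using extended Euclidean algorithm.
We get p₀ = -6, q₀ = 3.
Check: 12*-6 + 25*3 = 3 = 3 ✓

Step 3: Write the general solution.
p = -6 + (25/1)t = -6 + 25t
q = 3 - (12/1)t = 3 - 12t
for any integer t.

p = -6 + 25t, q = 3 - 12t for integer t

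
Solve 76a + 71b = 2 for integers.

Step 1: Check solvability.
gcd(76, 71) = 1
Since 1 divides 2, solutions exist.

Step 2: Apply extended Euclidean algorithm to find gcd.
We find integers such that 76*x0 + 71*y0 = 1

Step 3: Scale the particular solution.
Multiply by 2/1 = 2:
a = -28, b = 30

Step 4: Verify.
76*(-28) + 71*(30) = 2 = 2 ✓

a = -28, b = 30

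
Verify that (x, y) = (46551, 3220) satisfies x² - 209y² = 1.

Compute x² = 46551² = 2166995601
Compute 209y² = 209·3220² = 209·10368400 = 2166995600
x² - 209y² = 2166995601 - 2166995600 = 1
Since this equals 1, (46551, 3220) is a solution.

Yes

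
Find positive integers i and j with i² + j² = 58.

We need to find integers i, j > 0 such that i² + j² = 58.
Trying i = 3: j² = 58 - 3² = 58 - 9 = 49
j = 7
Check: 3² + 7² = 9 + 49 = 58 ✓

58 = 3² + 7²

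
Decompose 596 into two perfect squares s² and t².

We need to find integers s, t > 0 such that s² + t² = 596.
Trying s = 14: t² = 596 - 14² = 596 - 196 = 400
t = 20
Check: 14² + 20² = 196 + 400 = 596 ✓

596 = 14² + 20²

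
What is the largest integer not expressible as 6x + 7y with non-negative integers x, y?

For two coprime denominations a and b, the Frobenius number (largest value not representable as a non-negative combination) is ab - a - b.
Here gcd(6, 7) = 1, so they are coprime.
F(6, 7) = 6·7 - 6 - 7 = 42 - 13 = 29

29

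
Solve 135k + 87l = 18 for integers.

Step 1: Check solvability.
gcd(135, 87) = 3
Since 3 divides 18, solutions exist.

Step 2: Apply extended Euclidean algorithm to find gcd.
We find integers such that 135*x0 + 87*y0 = 3

Step 3: Scale the particular solution.
Multiply by 18/3 = 6:
k = -54, l = 84

Step 4: Verify.
135*(-54) + 87*(84) = 18 = 18 ✓

k = -54, l = 84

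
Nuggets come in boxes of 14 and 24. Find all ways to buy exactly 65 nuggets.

We need non-negative integers (x, y) with 14x + 24y = 65.
For each x in 0..4, check if 65 - 14x is a non-negative multiple of 24.
No x yields an integer y ≥ 0.

No solution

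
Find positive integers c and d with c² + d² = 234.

We need to find integers c, d > 0 such that c² + d² = 234.
Trying c = 3: d² = 234 - 3² = 234 - 9 = 225
d = 15
Check: 3² + 15² = 9 + 225 = 234 ✓

234 = 3² + 15²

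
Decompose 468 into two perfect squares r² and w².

We need to find integers r, w > 0 such that r² + w² = 468.
Trying r = 12: w² = 468 - 12² = 468 - 144 = 324
w = 18
Check: 12² + 18² = 144 + 324 = 468 ✓

468 = 12² + 18²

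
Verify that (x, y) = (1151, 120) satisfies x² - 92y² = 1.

Compute x² = 1151² = 1324801
Compute 92y² = 92·120² = 92·14400 = 1324800
x² - 92y² = 1324801 - 1324800 = 1
Since this equals 1, (1151, 120) is a solution.

Yes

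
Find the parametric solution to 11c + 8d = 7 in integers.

Step 1: Compute gcd(11, 8) = 1.
Since 1 divides 7, solutions exist.

Step 2: Find a particular solution using extended Euclidean algorithm.
We get c₀ = 21, d₀ = -28.
Check: 11*21 + 8*-28 = 7 = 7 ✓

Step 3: Write the general solution.
c = 21 + (8/1)t = 21 + 8t
d = -28 - (11/1)t = -28 - 11t
for any integer t.

c = 21 + 8t, d = -28 - 11t for integer t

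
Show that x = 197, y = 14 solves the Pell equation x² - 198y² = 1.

Compute x² = 197² = 38809
Compute 198y² = 198·14² = 198·196 = 38808
x² - 198y² = 38809 - 38808 = 1
Since this equals 1, (197, 14) is a solution.

Yes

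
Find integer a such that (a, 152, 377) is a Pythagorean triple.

a² = c² - b² = 377² - 152² = 142129 - 23104 = 119025
a = sqrt(119025) = 345

345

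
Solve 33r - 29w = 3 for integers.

Step 1: Check solvability.
gcd(33, 29) = 1
Since 1 divides 3, solutions exist.

Step 2: Apply extended Euclidean algorithm to find gcd.
We find integers such that 33*x0 + 29*y0 = 1

Step 3: Scale the particular solution.
Multiply by 3/1 = 3:
r = -21, w = -24

Step 4: Verify.
33*(-21) - 29*(-24) = 3 = 3 ✓

r = -21, w = -24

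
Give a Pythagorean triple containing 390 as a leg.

We need the other leg and hypotenuse such that 390² + x² = c².
Take x = 56, c = 394: 390² + 56² = 152100 + 3136 = 155236 = 394² ✓
Triple: (390, 56, 394)

(390, 56, 394)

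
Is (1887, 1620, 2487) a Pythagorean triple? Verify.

Compute a² + b² = 1887² + 1620² = 3560769 + 2624400 = 6185169
Compute c² = 2487² = 6185169
Since 6185169 = 6185169, confirmed.

Yes, it is a Pythagorean triple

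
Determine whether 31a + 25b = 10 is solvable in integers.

Step 1: Compute gcd(31, 25).
gcd(31, 25) = 1

Step 2: Check divisibility.
Does 1 divide 10? 10 = 1 x 10, so yes.

By the theorem on linear Diophantine equations, 31a + 25b = 10 has integer solutions if and only if gcd(31, 25) divides 10. Since 1 | 10, solutions exist.

Yes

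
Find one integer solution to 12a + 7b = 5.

Step 1: Check solvability.
gcd(12, 7) = 1
Since 1 divides 5, solutions exist.

Step 2: Apply extended Euclidean algorithm to find gcd.
We find integers such that 12*x0 + 7*y0 = 1

Step 3: Scale the particular solution.
Multiply by 5/1 = 5:
a = 15, b = -25

Step 4: Verify.
12*(15) + 7*(-25) = 5 = 5 ✓

a = 15, b = -25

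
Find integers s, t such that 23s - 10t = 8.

Step 1: Check solvability.
gcd(23, 10) = 1
Since 1 divides 8, solutions exist.

Step 2: Apply extended Euclidean algorithm to find gcd.
We find integers such that 23*x0 + 10*y0 = 1

Step 3: Scale the particular solution.
Multiply by 8/1 = 8:
s = -24, t = -56

Step 4: Verify.
23*(-24) - 10*(-56) = 8 = 8 ✓

s = -24, t = -56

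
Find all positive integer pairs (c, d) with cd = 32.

The positive divisors of 32 are: 1, 2, 4, 8, 16, 32.
Each divisor d gives the pair (d, 32/d):
(1, 32), (2, 16), (4, 8), (8, 4), (16, 2), (32, 1)

(1, 32), (2, 16), (4, 8), (8, 4), (16, 2), (32, 1)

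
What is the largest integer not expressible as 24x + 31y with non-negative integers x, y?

For two coprime denominations a and b, the Frobenius number (largest value not representable as a non-negative combination) is ab - a - b.
Here gcd(24, 31) = 1, so they are coprime.
F(24, 31) = 24·31 - 24 - 31 = 744 - 55 = 689

689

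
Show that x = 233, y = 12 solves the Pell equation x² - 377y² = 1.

Compute x² = 233² = 54289
Compute 377y² = 377·12² = 377·144 = 54288
x² - 377y² = 54289 - 54288 = 1
Since this equals 1, (233, 12) is a solution.

Yes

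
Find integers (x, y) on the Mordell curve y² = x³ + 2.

Try small integer x values and check whether x³ + 2 is a perfect square.
x = -1: x³ + 2 = -1³ + 2 = -1 + 2 = 1
Is 1 a perfect square? 1² = 1 ✓
So (x, y) = (-1, 1) is a solution.

x = -1, y = 1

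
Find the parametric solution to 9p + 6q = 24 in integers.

Step 1: Compute gcd(9, 6) = 3.
Since 3 divides 24, solutions exist.

Step 2: Find a particular solution using extended Euclidean algorithm.
We get p₀ = 8, q₀ = -8.
Check: 9*8 + 6*-8 = 24 = 24 ✓

Step 3: Write the general solution.
p = 8 + (6/3)t = 8 + 2t
q = -8 - (9/3)t = -8 - 3t
for any integer t.

p = 8 + 2t, q = -8 - 3t for integer t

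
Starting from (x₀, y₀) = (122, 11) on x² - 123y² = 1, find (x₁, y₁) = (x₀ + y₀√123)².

Solutions to x² - Dy² = 1 are generated by powers of (x₀ + y₀√D).
The next solution satisfies x₁ + y₁√123 = (x₀ + y₀√123)², giving:
x₁ = x₀² + 123y₀² = 122² + 123·11² = 14884 + 14883 = 29767
y₁ = 2x₀y₀ = 2·122·11 = 2684

Verify: 29767² - 123·2684² = 886074289 - 886074288 = 1 ✓

x = 29767, y = 2684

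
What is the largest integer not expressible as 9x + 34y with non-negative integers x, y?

For two coprime denominations a and b, the Frobenius number (largest value not representable as a non-negative combination) is ab - a - b.
Here gcd(9, 34) = 1, so they are coprime.
F(9, 34) = 9·34 - 9 - 34 = 306 - 43 = 263

263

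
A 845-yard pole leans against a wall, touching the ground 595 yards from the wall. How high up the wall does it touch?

The ladder, wall, and ground form a right triangle with hypotenuse 845 and one leg 595.
By the Pythagorean theorem: h² = 845² - 595² = 714025 - 354025 = 360000
h = √360000 = 600 yards

600 yards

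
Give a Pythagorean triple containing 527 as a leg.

We need the other leg and hypotenuse such that 527² + x² = c².
Take x = 336, c = 625: 527² + 336² = 277729 + 112896 = 390625 = 625² ✓
Triple: (527, 336, 625)

(527, 336, 625)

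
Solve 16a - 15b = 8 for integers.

Step 1: Check solvability.
gcd(16, 15) = 1
Since 1 divides 8, solutions exist.

Step 2: Apply extended Euclidean algorithm to find gcd.
We find integers such that 16*x0 + 15*y0 = 1

Step 3: Scale the particular solution.
Multiply by 8/1 = 8:
a = 8, b = 8

Step 4: Verify.
16*(8) - 15*(8) = 8 = 8 ✓

a = 8, b = 8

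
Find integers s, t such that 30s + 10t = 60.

Step 1: Check solvability.
gcd(30, 10) = 10
Since 10 divides 60, solutions exist.

Step 2: Apply extended Euclidean algorithm to find gcd.
We find integers such that 30*x0 + 10*y0 = 10

Step 3: Scale the particular solution.
Multiply by 60/10 = 6:
s = 0, t = 6

Step 4: Verify.
30*(0) + 10*(6) = 60 = 60 ✓

s = 0, t = 6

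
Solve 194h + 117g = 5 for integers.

Step 1: Check solvability.
gcd(194, 117) = 1
Since 1 divides 5, solutions exist.

Step 2: Apply extended Euclidean algorithm to find gcd.
We find integers such that 194*x0 + 117*y0 = 1

Step 3: Scale the particular solution.
Multiply by 5/1 = 5:
h = 190, g = -315

Step 4: Verify.
194*(190) + 117*(-315) = 5 = 5 ✓

h = 190, g = -315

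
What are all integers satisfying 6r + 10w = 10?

Step 1: Compute gcd(6, 10) = 2.
Since 2 divides 10, solutions exist.

Step 2: Find a particular solution using extended Euclidean algorithm.
We get r₀ = 10, w₀ = -5.
Check: 6*10 + 10*-5 = 10 = 10 ✓

Step 3: Write the general solution.
r = 10 + (10/2)t = 10 + 5t
w = -5 - (6/2)t = -5 - 3t
for any integer t.

r = 10 + 5t, w = -5 - 3t for integer t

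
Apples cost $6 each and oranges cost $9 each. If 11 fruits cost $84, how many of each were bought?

Let a = apples, o = oranges.
a + o = 11
6a + 9o = 84
Substitute o = 11 - a:
6a + 9(11 - a) = 84
(6 - 9)a = 84 - 99
-3a = -15
a = 5, o = 11 - 5 = 6

Apples: 5, Oranges: 6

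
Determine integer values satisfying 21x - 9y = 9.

Step 1: Check solvability.
gcd(21, 9) = 3
Since 3 divides 9, solutions exist.

Step 2: Apply extended Euclidean algorithm to find gcd.
We find integers such that 21*x0 + 9*y0 = 3

Step 3: Scale the particular solution.
Multiply by 9/3 = 3:
x = 3, y = 6

Step 4: Verify.
21*(3) - 9*(6) = 9 = 9 ✓

x = 3, y = 6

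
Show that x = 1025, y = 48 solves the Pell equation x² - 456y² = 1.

Compute x² = 1025² = 1050625
Compute 456y² = 456·48² = 456·2304 = 1050624
x² - 456y² = 1050625 - 1050624 = 1
Since this equals 1, (1025, 48) is a solution.

Yes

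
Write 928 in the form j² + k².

We need to find integers j, k > 0 such that j² + k² = 928.
Trying j = 12: k² = 928 - 12² = 928 - 144 = 784
k = 28
Check: 12² + 28² = 144 + 784 = 928 ✓

928 = 12² + 28²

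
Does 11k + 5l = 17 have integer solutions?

Step 1: Compute gcd(11, 5).
gcd(11, 5) = 1

Step 2: Check divisibility.
Does 1 divide 17? 17 = 1 x 17, so yes.

By the theorem on linear Diophantine equations, 11k + 5l = 17 has integer solutions if and only if gcd(11, 5) divides 17. Since 1 | 17, solutions exist.

Yes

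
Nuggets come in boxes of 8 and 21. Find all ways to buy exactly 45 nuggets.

We need non-negative integers (x, y) with 8x + 21y = 45.
For each x in 0..5, check if 45 - 8x is a non-negative multiple of 21.
x = 3: 21y = 21, y = 1 ✓

(3 boxes of 8, 1 boxes of 21)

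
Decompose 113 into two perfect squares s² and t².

We need to find integers s, t > 0 such that s² + t² = 113.
Trying s = 7: t² = 113 - 7² = 113 - 49 = 64
t = 8
Check: 7² + 8² = 49 + 64 = 113 ✓

113 = 7² + 8²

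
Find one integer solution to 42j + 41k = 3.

Step 1: Check solvability.
gcd(42, 41) = 1
Since 1 divides 3, solutions exist.

Step 2: Apply extended Euclidean algorithm to find gcd.
We find integers such that 42*x0 + 41*y0 = 1

Step 3: Scale the particular solution.
Multiply by 3/1 = 3:
j = 3, k = -3

Step 4: Verify.
42*(3) + 41*(-3) = 3 = 3 ✓

j = 3, k = -3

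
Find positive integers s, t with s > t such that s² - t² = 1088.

Factor: s² - t² = (s+t)(s-t) = 1088.
We need two factors of 1088 with the same parity.
Use s+t = 544 and s-t = 2 (product 544·2 = 1088).
Adding: 2s = 546, so s = 273.
Subtracting: 2t = 542, so t = 271.
Check: 273² - 271² = 74529 - 73441 = 1088 ✓

s = 273, t = 271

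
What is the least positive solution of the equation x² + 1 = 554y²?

We need x² = 554y² - 1. Try successive y:
y = 1: x² = 554·1² - 1 = 553, not a perfect square
y = 2: x² = 554·2² - 1 = 2215, not a perfect square
y = 3: x² = 554·3² - 1 = 4985, not a perfect square
...
y = 7405: x² = 554·7405² - 1 = 30378049849 = 174293² ✓
Check: 174293² - 554·7405² = 30378049849 - 30378049850 = -1 ✓

x = 174293, y = 7405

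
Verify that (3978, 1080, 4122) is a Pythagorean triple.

Compute a² + b² = 3978² + 1080² = 15824484 + 1166400 = 16990884
Compute c² = 4122² = 16990884
Since 16990884 = 16990884, confirmed.

Yes, it is a Pythagorean triple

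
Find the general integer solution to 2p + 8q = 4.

Step 1: Compute gcd(2, 8) = 2.
Since 2 divides 4, solutions exist.

Step 2: Find a particular solution using extended Euclidean algorithm.
We get p₀ = 2, q₀ = 0.
Check: 2*2 + 8*0 = 4 = 4 ✓

Step 3: Write the general solution.
p = 2 + (8/2)t = 2 + 4t
q = 0 - (2/2)t = 0 - 1t
for any integer t.

p = 2 + 4t, q = 0 - 1t for integer t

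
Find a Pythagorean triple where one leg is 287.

We need the other leg and hypotenuse such that 287² + x² = c².
Take x = 816, c = 865: 287² + 816² = 82369 + 665856 = 748225 = 865² ✓
Triple: (287, 816, 865)

(287, 816, 865)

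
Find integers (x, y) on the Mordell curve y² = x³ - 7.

Try small integer x values and check whether x³ - 7 is a perfect square.
x = 2: x³ - 7 = 2³ - 7 = 8 - 7 = 1
Is 1 a perfect square? 1² = 1 ✓
So (x, y) = (2, -1) is a solution.

x = 2, y = -1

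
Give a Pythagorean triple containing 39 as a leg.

We need the other leg and hypotenuse such that 39² + x² = c².
Take x = 80, c = 89: 39² + 80² = 1521 + 6400 = 7921 = 89² ✓
Triple: (39, 80, 89)

(39, 80, 89)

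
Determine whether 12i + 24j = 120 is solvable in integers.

Step 1: Compute gcd(12, 24).
gcd(12, 24) = 12

Step 2: Check divisibility.
Does 12 divide 120? 120 = 12 x 10, so yes.

By the theorem on linear Diophantine equations, 12i + 24j = 120 has integer solutions if and only if gcd(12, 24) divides 120. Since 12 | 120, solutions exist.

Yes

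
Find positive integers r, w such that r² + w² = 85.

Search for r with 85 - r² a perfect square.
r = 2: 85 - 2² = 85 - 4 = 81 = 9² ✓
So r = 2, w = 9.

r = 2, w = 9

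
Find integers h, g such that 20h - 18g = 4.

Step 1: Check solvability.
gcd(20, 18) = 2
Since 2 divides 4, solutions exist.

Step 2: Apply extended Euclidean algorithm to find gcd.
We find integers such that 20*x0 + 18*y0 = 2

Step 3: Scale the particular solution.
Multiply by 4/2 = 2:
h = 2, g = 2

Step 4: Verify.
20*(2) - 18*(2) = 4 = 4 ✓

h = 2, g = 2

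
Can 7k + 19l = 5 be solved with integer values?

Step 1: Compute gcd(7, 19).
gcd(7, 19) = 1

Step 2: Check divisibility.
Does 1 divide 5? 5 = 1 x 5, so yes.

By the theorem on linear Diophantine equations, 7k + 19l = 5 has integer solutions if and only if gcd(7, 19) divides 5. Since 1 | 5, solutions exist.

Yes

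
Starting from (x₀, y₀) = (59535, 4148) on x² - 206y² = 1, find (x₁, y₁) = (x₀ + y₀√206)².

Solutions to x² - Dy² = 1 are generated by powers of (x₀ + y₀√D).
The next solution satisfies x₁ + y₁√206 = (x₀ + y₀√206)², giving:
x₁ = x₀² + 206y₀² = 59535² + 206·4148² = 3544416225 + 3544416224 = 7088832449
y₁ = 2x₀y₀ = 2·59535·4148 = 493902360

Verify: 7088832449² - 206·493902360² = 50251545489995337601 - 50251545489995337600 = 1 ✓

x = 7088832449, y = 493902360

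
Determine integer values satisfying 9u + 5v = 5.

Step 1: Check solvability.
gcd(9, 5) = 1
Since 1 divides 5, solutions exist.

Step 2: Apply extended Euclidean algorithm to find gcd.
We find integers such that 9*x0 + 5*y0 = 1

Step 3: Scale the particular solution.
Multiply by 5/1 = 5:
u = -5, v = 10

Step 4: Verify.
9*(-5) + 5*(10) = 5 = 5 ✓

u = -5, v = 10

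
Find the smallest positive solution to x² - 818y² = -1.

We need x² = 818y² - 1. Try successive y:
y = 1: x² = 818·1² - 1 = 817, not a perfect square
y = 2: x² = 818·2² - 1 = 3271, not a perfect square
y = 3: x² = 818·3² - 1 = 7361, not a perfect square
...
y = 5: x² = 818·5² - 1 = 20449 = 143² ✓
Check: 143² - 818·5² = 20449 - 20450 = -1 ✓

x = 143, y = 5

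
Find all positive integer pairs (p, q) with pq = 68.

The positive divisors of 68 are: 1, 2, 4, 17, 34, 68.
Each divisor d gives the pair (d, 68/d):
(1, 68), (2, 34), (4, 17), (17, 4), (34, 2), (68, 1)

(1, 68), (2, 34), (4, 17), (17, 4), (34, 2), (68, 1)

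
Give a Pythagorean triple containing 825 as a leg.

We need the other leg and hypotenuse such that 825² + x² = c².
Take x = 756, c = 1119: 825² + 756² = 680625 + 571536 = 1252161 = 1119² ✓
Triple: (825, 756, 1119)

(825, 756, 1119)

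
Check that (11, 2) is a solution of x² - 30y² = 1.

Compute x² = 11² = 121
Compute 30y² = 30·2² = 30·4 = 120
x² - 30y² = 121 - 120 = 1
Since this equals 1, (11, 2) is a solution.

Yes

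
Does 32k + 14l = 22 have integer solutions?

Step 1: Compute gcd(32, 14).
gcd(32, 14) = 2

Step 2: Check divisibility.
Does 2 divide 22? 22 = 2 x 11, so yes.

By the theorem on linear Diophantine equations, 32k + 14l = 22 has integer solutions if and only if gcd(32, 14) divides 22. Since 2 | 22, solutions exist.

Yes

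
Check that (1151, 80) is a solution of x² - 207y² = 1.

Compute x² = 1151² = 1324801
Compute 207y² = 207·80² = 207·6400 = 1324800
x² - 207y² = 1324801 - 1324800 = 1
Since this equals 1, (1151, 80) is a solution.

Yes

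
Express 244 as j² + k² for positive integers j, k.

We need to find integers j, k > 0 such that j² + k² = 244.
Trying j = 10: k² = 244 - 10² = 244 - 100 = 144
k = 12
Check: 10² + 12² = 100 + 144 = 244 ✓

244 = 10² + 12²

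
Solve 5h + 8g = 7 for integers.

Step 1: Check solvability.
gcd(5, 8) = 1
Since 1 divides 7, solutions exist.

Step 2: Apply extended Euclidean algorithm to find gcd.
We find integers such that 5*x0 + 8*y0 = 1

Step 3: Scale the particular solution.
Multiply by 7/1 = 7:
h = -21, g = 14

Step 4: Verify.
5*(-21) + 8*(14) = 7 = 7 ✓

h = -21, g = 14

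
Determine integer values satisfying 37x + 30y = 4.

Step 1: Check solvability.
gcd(37, 30) = 1
Since 1 divides 4, solutions exist.

Step 2: Apply extended Euclidean algorithm to find gcd.
We find integers such that 37*x0 + 30*y0 = 1

Step 3: Scale the particular solution.
Multiply by 4/1 = 4:
x = 52, y = -64

Step 4: Verify.
37*(52) + 30*(-64) = 4 = 4 ✓

x = 52, y = -64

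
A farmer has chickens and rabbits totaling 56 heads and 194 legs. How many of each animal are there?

Let c = chickens, r = rabbits.
Heads: c + r = 56
Legs: 2c + 4r = 194
From the first equation, c = 56 - r. Substitute:
2(56 - r) + 4r = 194
112 + 2r = 194
r = (194 - 112)/2 = 41
c = 56 - 41 = 15

Chickens: 15, Rabbits: 41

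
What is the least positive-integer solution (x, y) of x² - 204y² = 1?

We seek the smallest positive integers (x, y) with x² - 204y² = 1, i.e., x² = 204y² + 1.
Try successive y values:
y = 1: x² = 204·1² + 1 = 205, not a perfect square
y = 2: x² = 204·2² + 1 = 817, not a perfect square
y = 3: x² = 204·3² + 1 = 1837, not a perfect square
... continuing the search (or via continued fractions) ...
y = 350: x² = 204·350² + 1 = 24990001, x = 4999 ✓

Verify: 4999² - 204·350² = 24990001 - 24990000 = 1 ✓

x = 4999, y = 350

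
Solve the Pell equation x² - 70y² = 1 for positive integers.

We seek the smallest positive integers (x, y) with x² - 70y² = 1, i.e., x² = 70y² + 1.
Try successive y values:
y = 1: x² = 70·1² + 1 = 71, not a perfect square
y = 2: x² = 70·2² + 1 = 281, not a perfect square
y = 3: x² = 70·3² + 1 = 631, not a perfect square
... continuing the search (or via continued fractions) ...
y = 30: x² = 70·30² + 1 = 63001, x = 251 ✓

Verify: 251² - 70·30² = 63001 - 63000 = 1 ✓

x = 251, y = 30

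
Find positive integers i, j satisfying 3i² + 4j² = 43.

Try small values of i and check whether (43 - 3i²)/4 is a perfect square.
i = 3: 3·3² = 27, so 4j² = 43 - 27 = 16, giving j² = 4, j = 2.
Check: 3·3² + 4·2² = 27 + 16 = 43 ✓

i = 3, j = 2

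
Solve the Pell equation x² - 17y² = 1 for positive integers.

We seek the smallest positive integers (x, y) with x² - 17y² = 1, i.e., x² = 17y² + 1.
Try successive y values:
y = 1: x² = 17·1² + 1 = 18, not a perfect square
y = 2: x² = 17·2² + 1 = 69, not a perfect square
y = 3: x² = 17·3² + 1 = 154, not a perfect square
... continuing the search (or via continued fractions) ...
y = 8: x² = 17·8² + 1 = 1089, x = 33 ✓

Verify: 33² - 17·8² = 1089 - 1088 = 1 ✓

x = 33, y = 8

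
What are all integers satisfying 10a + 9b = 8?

Step 1: Compute gcd(10, 9) = 1.
Since 1 divides 8, solutions exist.

Step 2: Find a particular solution using extended Euclidean algorithm.
We get a₀ = 8, b₀ = -8.
Check: 10*8 + 9*-8 = 8 = 8 ✓

Step 3: Write the general solution.
a = 8 + (9/1)t = 8 + 9t
b = -8 - (10/1)t = -8 - 10t
for any integer t.

a = 8 + 9t, b = -8 - 10t for integer t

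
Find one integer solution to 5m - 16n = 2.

Step 1: Check solvability.
gcd(5, 16) = 1
Since 1 divides 2, solutions exist.

Step 2: Apply extended Euclidean algorithm to find gcd.
We find integers such that 5*x0 + 16*y0 = 1

Step 3: Scale the particular solution.
Multiply by 2/1 = 2:
m = -6, n = -2

Step 4: Verify.
5*(-6) - 16*(-2) = 2 = 2 ✓

m = -6, n = -2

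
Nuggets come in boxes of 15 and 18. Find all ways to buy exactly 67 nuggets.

We need non-negative integers (x, y) with 15x + 18y = 67.
For each x in 0..4, check if 67 - 15x is a non-negative multiple of 18.
No x yields an integer y ≥ 0.

No solution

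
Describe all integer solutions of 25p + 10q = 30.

Step 1: Compute gcd(25, 10) = 5.
Since 5 divides 30, solutions exist.

Step 2: Find a particular solution using extended Euclidean algorithm.
We get p₀ = 6, q₀ = -12.
Check: 25*6 + 10*-12 = 30 = 30 ✓

Step 3: Write the general solution.
p = 6 + (10/5)t = 6 + 2t
q = -12 - (25/5)t = -12 - 5t
for any integer t.

p = 6 + 2t, q = -12 - 5t for integer t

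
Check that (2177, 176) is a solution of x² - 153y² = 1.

Compute x² = 2177² = 4739329
Compute 153y² = 153·176² = 153·30976 = 4739328
x² - 153y² = 4739329 - 4739328 = 1
Since this equals 1, (2177, 176) is a solution.

Yes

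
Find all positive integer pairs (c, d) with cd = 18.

The positive divisors of 18 are: 1, 2, 3, 6, 9, 18.
Each divisor d gives the pair (d, 18/d):
(1, 18), (2, 9), (3, 6), (6, 3), (9, 2), (18, 1)

(1, 18), (2, 9), (3, 6), (6, 3), (9, 2), (18, 1)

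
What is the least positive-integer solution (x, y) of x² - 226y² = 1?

We seek the smallest positive integers (x, y) with x² - 226y² = 1, i.e., x² = 226y² + 1.
Try successive y values:
y = 1: x² = 226·1² + 1 = 227, not a perfect square
y = 2: x² = 226·2² + 1 = 905, not a perfect square
y = 3: x² = 226·3² + 1 = 2035, not a perfect square
... continuing the search (or via continued fractions) ...
y = 30: x² = 226·30² + 1 = 203401, x = 451 ✓

Verify: 451² - 226·30² = 203401 - 203400 = 1 ✓

x = 451, y = 30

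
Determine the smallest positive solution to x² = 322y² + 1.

We seek the smallest positive integers (x, y) with x² - 322y² = 1, i.e., x² = 322y² + 1.
Try successive y values:
y = 1: x² = 322·1² + 1 = 323, not a perfect square
y = 2: x² = 322·2² + 1 = 1289, not a perfect square
y = 3: x² = 322·3² + 1 = 2899, not a perfect square
... continuing the search (or via continued fractions) ...
y = 18: x² = 322·18² + 1 = 104329, x = 323 ✓

Verify: 323² - 322·18² = 104329 - 104328 = 1 ✓

x = 323, y = 18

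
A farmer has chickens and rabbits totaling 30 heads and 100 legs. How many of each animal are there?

Let c = chickens, r = rabbits.
Heads: c + r = 30
Legs: 2c + 4r = 100
From the first equation, c = 30 - r. Substitute:
2(30 - r) + 4r = 100
60 + 2r = 100
r = (100 - 60)/2 = 20
c = 30 - 20 = 10

Chickens: 10, Rabbits: 20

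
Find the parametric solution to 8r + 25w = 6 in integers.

Step 1: Compute gcd(8, 25) = 1.
Since 1 divides 6, solutions exist.

Step 2: Find a particular solution using extended Euclidean algorithm.
We get r₀ = -18, w₀ = 6.
Check: 8*-18 + 25*6 = 6 = 6 ✓

Step 3: Write the general solution.
r = -18 + (25/1)t = -18 + 25t
w = 6 - (8/1)t = 6 - 8t
for any integer t.

r = -18 + 25t, w = 6 - 8t for integer t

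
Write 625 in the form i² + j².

We need to find integers i, j > 0 such that i² + j² = 625.
Trying i = 7: j² = 625 - 7² = 625 - 49 = 576
j = 24
Check: 7² + 24² = 49 + 576 = 625 ✓

625 = 7² + 24²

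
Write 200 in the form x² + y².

We need to find integers x, y > 0 such that x² + y² = 200.
Trying x = 2: y² = 200 - 2² = 200 - 4 = 196
y = 14
Check: 2² + 14² = 4 + 196 = 200 ✓

200 = 2² + 14²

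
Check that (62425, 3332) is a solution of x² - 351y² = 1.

Compute x² = 62425² = 3896880625
Compute 351y² = 351·3332² = 351·11102224 = 3896880624
x² - 351y² = 3896880625 - 3896880624 = 1
Since this equals 1, (62425, 3332) is a solution.

Yes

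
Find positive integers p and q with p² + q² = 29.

We need to find integers p, q > 0 such that p² + q² = 29.
Trying p = 2: q² = 29 - 2² = 29 - 4 = 25
q = 5
Check: 2² + 5² = 4 + 25 = 29 ✓

29 = 2² + 5²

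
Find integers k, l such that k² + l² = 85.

We need to find integers k, l > 0 such that k² + l² = 85.
Trying k = 2: l² = 85 - 2² = 85 - 4 = 81
l = 9
Check: 2² + 9² = 4 + 81 = 85 ✓

85 = 2² + 9²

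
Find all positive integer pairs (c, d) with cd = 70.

The positive divisors of 70 are: 1, 2, 5, 7, 10, 14, 35, 70.
Each divisor d gives the pair (d, 70/d):
(1, 70), (2, 35), (5, 14), (7, 10), (10, 7), (14, 5), (35, 2), (70, 1)

(1, 70), (2, 35), (5, 14), (7, 10), (10, 7), (14, 5), (35, 2), (70, 1)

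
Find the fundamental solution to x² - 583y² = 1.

We seek the smallest positive integers (x, y) with x² - 583y² = 1, i.e., x² = 583y² + 1.
Try successive y values:
y = 1: x² = 583·1² + 1 = 584, not a perfect square
y = 2: x² = 583·2² + 1 = 2333, not a perfect square
y = 3: x² = 583·3² + 1 = 5248, not a perfect square
... continuing the search (or via continued fractions) ...
y = 349116: x² = 583·349116² + 1 = 71057195188849, x = 8429543 ✓

Verify: 8429543² - 583·349116² = 71057195188849 - 71057195188848 = 1 ✓

x = 8429543, y = 349116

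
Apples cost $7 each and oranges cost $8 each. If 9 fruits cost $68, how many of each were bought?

Let a = apples, o = oranges.
a + o = 9
7a + 8o = 68
Substitute o = 9 - a:
7a + 8(9 - a) = 68
(7 - 8)a = 68 - 72
-1a = -4
a = 4, o = 9 - 4 = 5

Apples: 4, Oranges: 5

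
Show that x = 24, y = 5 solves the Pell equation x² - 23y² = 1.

Compute x² = 24² = 576
Compute 23y² = 23·5² = 23·25 = 575
x² - 23y² = 576 - 575 = 1
Since this equals 1, (24, 5) is a solution.

Yes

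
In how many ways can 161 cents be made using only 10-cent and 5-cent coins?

We need non-negative integers (x, y) with 10x + 5y = 161.
For each x from 0 to 16, check if (161 - 10x) is a non-negative multiple of 5.
Solutions (x, y): none
Count: 0

0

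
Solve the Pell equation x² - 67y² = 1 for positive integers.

We seek the smallest positive integers (x, y) with x² - 67y² = 1, i.e., x² = 67y² + 1.
Try successive y values:
y = 1: x² = 67·1² + 1 = 68, not a perfect square
y = 2: x² = 67·2² + 1 = 269, not a perfect square
y = 3: x² = 67·3² + 1 = 604, not a perfect square
... continuing the search (or via continued fractions) ...
y = 5967: x² = 67·5967² + 1 = 2385540964, x = 48842 ✓

Verify: 48842² - 67·5967² = 2385540964 - 2385540963 = 1 ✓

x = 48842, y = 5967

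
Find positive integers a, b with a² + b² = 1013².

We need a² + b² = 1013² = 1026169.
Trying: 45² + 1012² = 2025 + 1024144 = 1026169 ✓

(45, 1012, 1013)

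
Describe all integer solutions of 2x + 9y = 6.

Step 1: Compute gcd(2, 9) = 1.
Since 1 divides 6, solutions exist.

Step 2: Find a particular solution using extended Euclidean algorithm.
We get x₀ = -24, y₀ = 6.
Check: 2*-24 + 9*6 = 6 = 6 ✓

Step 3: Write the general solution.
x = -24 + (9/1)t = -24 + 9t
y = 6 - (2/1)t = 6 - 2t
for any integer t.

x = -24 + 9t, y = 6 - 2t for integer t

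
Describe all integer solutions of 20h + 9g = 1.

Step 1: Compute gcd(20, 9) = 1.
Since 1 divides 1, solutions exist.

Step 2: Find a particular solution using extended Euclidean algorithm.
We get h₀ = -4, g₀ = 9.
Check: 20*-4 + 9*9 = 1 = 1 ✓

Step 3: Write the general solution.
h = -4 + (9/1)t = -4 + 9t
g = 9 - (20/1)t = 9 - 20t
for any integer t.

h = -4 + 9t, g = 9 - 20t for integer t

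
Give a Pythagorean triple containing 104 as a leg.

We need the other leg and hypotenuse such that 104² + x² = c².
Take x = 153, c = 185: 104² + 153² = 10816 + 23409 = 34225 = 185² ✓
Triple: (153, 104, 185)

(153, 104, 185)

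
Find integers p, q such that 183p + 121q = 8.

Step 1: Check solvability.
gcd(183, 121) = 1
Since 1 divides 8, solutions exist.

Step 2: Apply extended Euclidean algorithm to find gcd.
We find integers such that 183*x0 + 121*y0 = 1

Step 3: Scale the particular solution.
Multiply by 8/1 = 8:
p = 328, q = -496

Step 4: Verify.
183*(328) + 121*(-496) = 8 = 8 ✓

p = 328, q = -496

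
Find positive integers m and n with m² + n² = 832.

We need to find integers m, n > 0 such that m² + n² = 832.
Trying m = 16: n² = 832 - 16² = 832 - 256 = 576
n = 24
Check: 16² + 24² = 256 + 576 = 832 ✓

832 = 16² + 24²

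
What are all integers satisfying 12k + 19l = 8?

Step 1: Compute gcd(12, 19) = 1.
Since 1 divides 8, solutions exist.

Step 2: Find a particular solution using extended Euclidean algorithm.
We get k₀ = 64, l₀ = -40.
Check: 12*64 + 19*-40 = 8 = 8 ✓

Step 3: Write the general solution.
k = 64 + (19/1)t = 64 + 19t
l = -40 - (12/1)t = -40 - 12t
for any integer t.

k = 64 + 19t, l = -40 - 12t for integer t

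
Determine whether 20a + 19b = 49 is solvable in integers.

Step 1: Compute gcd(20, 19).
gcd(20, 19) = 1

Step 2: Check divisibility.
Does 1 divide 49? 49 = 1 x 49, so yes.

By the theorem on linear Diophantine equations, 20a + 19b = 49 has integer solutions if and only if gcd(20, 19) divides 49. Since 1 | 49, solutions exist.

Yes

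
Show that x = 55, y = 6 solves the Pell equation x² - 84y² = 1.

Compute x² = 55² = 3025
Compute 84y² = 84·6² = 84·36 = 3024
x² - 84y² = 3025 - 3024 = 1
Since this equals 1, (55, 6) is a solution.

Yes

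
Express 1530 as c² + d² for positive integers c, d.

We need to find integers c, d > 0 such that c² + d² = 1530.
Trying c = 3: d² = 1530 - 3² = 1530 - 9 = 1521
d = 39
Check: 3² + 39² = 9 + 1521 = 1530 ✓

1530 = 3² + 39²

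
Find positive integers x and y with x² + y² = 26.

We need to find integers x, y > 0 such that x² + y² = 26.
Trying x = 1: y² = 26 - 1² = 26 - 1 = 25
y = 5
Check: 1² + 5² = 1 + 25 = 26 ✓

26 = 1² + 5²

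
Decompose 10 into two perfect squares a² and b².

We need to find integers a, b > 0 such that a² + b² = 10.
Trying a = 1: b² = 10 - 1² = 10 - 1 = 9
b = 3
Check: 1² + 3² = 1 + 9 = 10 ✓

10 = 1² + 3²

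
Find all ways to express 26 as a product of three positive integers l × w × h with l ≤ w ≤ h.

Iterate l from 1 to ⌊26^(1/3)⌋. For each l dividing 26, iterate w ≥ l with w dividing 26/l, and set h = 26/(l·w).
Triples found (2): (1×1×26), (1×2×13)

(1×1×26), (1×2×13)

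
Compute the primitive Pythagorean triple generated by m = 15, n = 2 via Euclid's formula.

a = m² - n² = 225 - 4 = 221
b = 2mn = 2·15·2 = 60
c = m² + n² = 225 + 4 = 229
Verify: 221² + 60² = 48841 + 3600 = 52441 = 229² ✓

(221, 60, 229)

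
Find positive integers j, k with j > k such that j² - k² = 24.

Factor: j² - k² = (j+k)(j-k) = 24.
We need two factors of 24 with the same parity.
Use j+k = 12 and j-k = 2 (product 12·2 = 24).
Adding: 2j = 14, so j = 7.
Subtracting: 2k = 10, so k = 5.
Check: 7² - 5² = 49 - 25 = 24 ✓

j = 7, k = 5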